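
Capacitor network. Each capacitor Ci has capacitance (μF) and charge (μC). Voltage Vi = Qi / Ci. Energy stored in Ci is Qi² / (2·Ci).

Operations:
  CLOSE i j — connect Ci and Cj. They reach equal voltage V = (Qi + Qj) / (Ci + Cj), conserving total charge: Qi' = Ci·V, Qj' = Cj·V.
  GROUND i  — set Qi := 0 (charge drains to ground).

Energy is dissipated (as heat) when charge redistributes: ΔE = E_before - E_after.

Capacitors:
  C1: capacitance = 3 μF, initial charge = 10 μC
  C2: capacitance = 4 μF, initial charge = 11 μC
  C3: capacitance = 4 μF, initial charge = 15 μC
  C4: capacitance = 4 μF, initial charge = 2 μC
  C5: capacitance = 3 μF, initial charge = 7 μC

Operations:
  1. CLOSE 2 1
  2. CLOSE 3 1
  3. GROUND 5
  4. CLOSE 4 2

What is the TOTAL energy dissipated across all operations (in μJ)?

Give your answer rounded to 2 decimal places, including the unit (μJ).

Initial: C1(3μF, Q=10μC, V=3.33V), C2(4μF, Q=11μC, V=2.75V), C3(4μF, Q=15μC, V=3.75V), C4(4μF, Q=2μC, V=0.50V), C5(3μF, Q=7μC, V=2.33V)
Op 1: CLOSE 2-1: Q_total=21.00, C_total=7.00, V=3.00; Q2=12.00, Q1=9.00; dissipated=0.292
Op 2: CLOSE 3-1: Q_total=24.00, C_total=7.00, V=3.43; Q3=13.71, Q1=10.29; dissipated=0.482
Op 3: GROUND 5: Q5=0; energy lost=8.167
Op 4: CLOSE 4-2: Q_total=14.00, C_total=8.00, V=1.75; Q4=7.00, Q2=7.00; dissipated=6.250
Total dissipated: 15.190 μJ

Answer: 15.19 μJ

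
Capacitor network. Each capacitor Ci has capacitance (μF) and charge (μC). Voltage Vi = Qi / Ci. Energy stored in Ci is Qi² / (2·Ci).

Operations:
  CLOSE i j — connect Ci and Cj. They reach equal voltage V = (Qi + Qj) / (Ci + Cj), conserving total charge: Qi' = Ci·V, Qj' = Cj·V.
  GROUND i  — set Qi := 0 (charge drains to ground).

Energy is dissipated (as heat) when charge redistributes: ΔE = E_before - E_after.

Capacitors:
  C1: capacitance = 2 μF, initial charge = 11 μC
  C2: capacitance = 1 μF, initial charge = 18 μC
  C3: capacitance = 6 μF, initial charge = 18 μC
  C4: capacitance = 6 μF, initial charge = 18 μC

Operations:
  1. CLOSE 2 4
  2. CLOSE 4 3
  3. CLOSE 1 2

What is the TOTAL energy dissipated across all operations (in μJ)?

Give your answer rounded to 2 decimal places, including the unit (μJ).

Answer: 103.36 μJ

Derivation:
Initial: C1(2μF, Q=11μC, V=5.50V), C2(1μF, Q=18μC, V=18.00V), C3(6μF, Q=18μC, V=3.00V), C4(6μF, Q=18μC, V=3.00V)
Op 1: CLOSE 2-4: Q_total=36.00, C_total=7.00, V=5.14; Q2=5.14, Q4=30.86; dissipated=96.429
Op 2: CLOSE 4-3: Q_total=48.86, C_total=12.00, V=4.07; Q4=24.43, Q3=24.43; dissipated=6.888
Op 3: CLOSE 1-2: Q_total=16.14, C_total=3.00, V=5.38; Q1=10.76, Q2=5.38; dissipated=0.043
Total dissipated: 103.359 μJ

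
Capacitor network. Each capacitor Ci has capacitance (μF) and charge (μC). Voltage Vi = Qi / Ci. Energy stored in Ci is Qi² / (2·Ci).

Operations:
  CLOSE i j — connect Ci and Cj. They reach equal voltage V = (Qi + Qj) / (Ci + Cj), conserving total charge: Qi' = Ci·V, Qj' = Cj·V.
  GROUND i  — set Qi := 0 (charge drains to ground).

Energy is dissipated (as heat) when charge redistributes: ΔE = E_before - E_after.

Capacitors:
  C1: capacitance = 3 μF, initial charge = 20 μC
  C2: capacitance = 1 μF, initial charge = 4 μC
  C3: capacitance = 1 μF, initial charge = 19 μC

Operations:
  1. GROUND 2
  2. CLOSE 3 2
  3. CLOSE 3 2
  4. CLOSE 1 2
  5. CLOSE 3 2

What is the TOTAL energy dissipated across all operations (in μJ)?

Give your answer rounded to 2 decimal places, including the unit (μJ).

Initial: C1(3μF, Q=20μC, V=6.67V), C2(1μF, Q=4μC, V=4.00V), C3(1μF, Q=19μC, V=19.00V)
Op 1: GROUND 2: Q2=0; energy lost=8.000
Op 2: CLOSE 3-2: Q_total=19.00, C_total=2.00, V=9.50; Q3=9.50, Q2=9.50; dissipated=90.250
Op 3: CLOSE 3-2: Q_total=19.00, C_total=2.00, V=9.50; Q3=9.50, Q2=9.50; dissipated=0.000
Op 4: CLOSE 1-2: Q_total=29.50, C_total=4.00, V=7.38; Q1=22.12, Q2=7.38; dissipated=3.010
Op 5: CLOSE 3-2: Q_total=16.88, C_total=2.00, V=8.44; Q3=8.44, Q2=8.44; dissipated=1.129
Total dissipated: 102.389 μJ

Answer: 102.39 μJ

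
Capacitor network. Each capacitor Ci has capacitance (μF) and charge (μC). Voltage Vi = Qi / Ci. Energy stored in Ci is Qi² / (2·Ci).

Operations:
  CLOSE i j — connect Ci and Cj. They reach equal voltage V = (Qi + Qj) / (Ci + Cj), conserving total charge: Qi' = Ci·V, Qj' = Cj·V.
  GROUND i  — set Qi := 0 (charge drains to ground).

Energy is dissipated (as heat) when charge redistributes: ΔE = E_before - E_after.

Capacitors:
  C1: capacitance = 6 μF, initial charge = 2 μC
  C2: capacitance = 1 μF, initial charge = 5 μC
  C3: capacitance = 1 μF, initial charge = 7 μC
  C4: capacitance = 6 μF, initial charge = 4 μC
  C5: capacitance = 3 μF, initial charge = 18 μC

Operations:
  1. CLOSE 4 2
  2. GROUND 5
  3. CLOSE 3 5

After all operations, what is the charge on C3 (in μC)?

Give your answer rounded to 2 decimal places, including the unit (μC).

Initial: C1(6μF, Q=2μC, V=0.33V), C2(1μF, Q=5μC, V=5.00V), C3(1μF, Q=7μC, V=7.00V), C4(6μF, Q=4μC, V=0.67V), C5(3μF, Q=18μC, V=6.00V)
Op 1: CLOSE 4-2: Q_total=9.00, C_total=7.00, V=1.29; Q4=7.71, Q2=1.29; dissipated=8.048
Op 2: GROUND 5: Q5=0; energy lost=54.000
Op 3: CLOSE 3-5: Q_total=7.00, C_total=4.00, V=1.75; Q3=1.75, Q5=5.25; dissipated=18.375
Final charges: Q1=2.00, Q2=1.29, Q3=1.75, Q4=7.71, Q5=5.25

Answer: 1.75 μC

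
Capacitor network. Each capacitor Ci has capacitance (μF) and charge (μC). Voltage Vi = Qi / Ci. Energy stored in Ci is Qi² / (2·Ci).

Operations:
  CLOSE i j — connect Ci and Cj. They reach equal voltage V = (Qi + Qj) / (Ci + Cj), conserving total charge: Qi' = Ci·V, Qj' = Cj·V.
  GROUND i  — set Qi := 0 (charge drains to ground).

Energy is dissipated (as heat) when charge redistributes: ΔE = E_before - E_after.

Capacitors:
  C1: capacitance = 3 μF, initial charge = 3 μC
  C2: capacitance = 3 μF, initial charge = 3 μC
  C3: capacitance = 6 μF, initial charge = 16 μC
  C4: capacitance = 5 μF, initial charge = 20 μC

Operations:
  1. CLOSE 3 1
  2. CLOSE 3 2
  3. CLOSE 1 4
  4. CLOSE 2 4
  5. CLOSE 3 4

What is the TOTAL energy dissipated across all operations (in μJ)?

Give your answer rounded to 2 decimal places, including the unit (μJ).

Initial: C1(3μF, Q=3μC, V=1.00V), C2(3μF, Q=3μC, V=1.00V), C3(6μF, Q=16μC, V=2.67V), C4(5μF, Q=20μC, V=4.00V)
Op 1: CLOSE 3-1: Q_total=19.00, C_total=9.00, V=2.11; Q3=12.67, Q1=6.33; dissipated=2.778
Op 2: CLOSE 3-2: Q_total=15.67, C_total=9.00, V=1.74; Q3=10.44, Q2=5.22; dissipated=1.235
Op 3: CLOSE 1-4: Q_total=26.33, C_total=8.00, V=3.29; Q1=9.88, Q4=16.46; dissipated=3.345
Op 4: CLOSE 2-4: Q_total=21.68, C_total=8.00, V=2.71; Q2=8.13, Q4=13.55; dissipated=2.255
Op 5: CLOSE 3-4: Q_total=23.99, C_total=11.00, V=2.18; Q3=13.09, Q4=10.91; dissipated=1.281
Total dissipated: 10.894 μJ

Answer: 10.89 μJ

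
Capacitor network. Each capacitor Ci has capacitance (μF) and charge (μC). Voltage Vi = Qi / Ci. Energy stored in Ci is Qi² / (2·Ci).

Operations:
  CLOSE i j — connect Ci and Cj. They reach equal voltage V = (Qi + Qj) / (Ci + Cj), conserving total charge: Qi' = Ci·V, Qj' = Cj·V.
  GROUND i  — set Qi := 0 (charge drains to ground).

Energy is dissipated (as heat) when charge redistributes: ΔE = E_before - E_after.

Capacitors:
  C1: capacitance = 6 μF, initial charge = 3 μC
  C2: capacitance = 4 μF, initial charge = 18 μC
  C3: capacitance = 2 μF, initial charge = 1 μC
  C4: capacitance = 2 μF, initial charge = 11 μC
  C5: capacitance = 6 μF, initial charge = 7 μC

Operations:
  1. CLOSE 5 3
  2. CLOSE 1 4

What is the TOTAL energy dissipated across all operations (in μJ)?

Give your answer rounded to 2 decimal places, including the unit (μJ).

Initial: C1(6μF, Q=3μC, V=0.50V), C2(4μF, Q=18μC, V=4.50V), C3(2μF, Q=1μC, V=0.50V), C4(2μF, Q=11μC, V=5.50V), C5(6μF, Q=7μC, V=1.17V)
Op 1: CLOSE 5-3: Q_total=8.00, C_total=8.00, V=1.00; Q5=6.00, Q3=2.00; dissipated=0.333
Op 2: CLOSE 1-4: Q_total=14.00, C_total=8.00, V=1.75; Q1=10.50, Q4=3.50; dissipated=18.750
Total dissipated: 19.083 μJ

Answer: 19.08 μJ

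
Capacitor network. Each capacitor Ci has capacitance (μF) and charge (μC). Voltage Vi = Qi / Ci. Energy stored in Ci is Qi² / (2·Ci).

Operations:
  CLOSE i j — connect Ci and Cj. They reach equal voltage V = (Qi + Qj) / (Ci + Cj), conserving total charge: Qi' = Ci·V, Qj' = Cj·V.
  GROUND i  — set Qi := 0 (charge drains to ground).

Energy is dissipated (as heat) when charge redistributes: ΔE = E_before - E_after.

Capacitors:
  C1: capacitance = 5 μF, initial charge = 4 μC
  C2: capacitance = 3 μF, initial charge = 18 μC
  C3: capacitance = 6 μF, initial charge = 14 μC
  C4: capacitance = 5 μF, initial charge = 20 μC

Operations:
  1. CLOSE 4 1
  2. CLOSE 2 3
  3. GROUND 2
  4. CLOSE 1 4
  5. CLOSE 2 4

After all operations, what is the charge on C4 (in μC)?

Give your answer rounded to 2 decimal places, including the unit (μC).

Initial: C1(5μF, Q=4μC, V=0.80V), C2(3μF, Q=18μC, V=6.00V), C3(6μF, Q=14μC, V=2.33V), C4(5μF, Q=20μC, V=4.00V)
Op 1: CLOSE 4-1: Q_total=24.00, C_total=10.00, V=2.40; Q4=12.00, Q1=12.00; dissipated=12.800
Op 2: CLOSE 2-3: Q_total=32.00, C_total=9.00, V=3.56; Q2=10.67, Q3=21.33; dissipated=13.444
Op 3: GROUND 2: Q2=0; energy lost=18.963
Op 4: CLOSE 1-4: Q_total=24.00, C_total=10.00, V=2.40; Q1=12.00, Q4=12.00; dissipated=0.000
Op 5: CLOSE 2-4: Q_total=12.00, C_total=8.00, V=1.50; Q2=4.50, Q4=7.50; dissipated=5.400
Final charges: Q1=12.00, Q2=4.50, Q3=21.33, Q4=7.50

Answer: 7.50 μC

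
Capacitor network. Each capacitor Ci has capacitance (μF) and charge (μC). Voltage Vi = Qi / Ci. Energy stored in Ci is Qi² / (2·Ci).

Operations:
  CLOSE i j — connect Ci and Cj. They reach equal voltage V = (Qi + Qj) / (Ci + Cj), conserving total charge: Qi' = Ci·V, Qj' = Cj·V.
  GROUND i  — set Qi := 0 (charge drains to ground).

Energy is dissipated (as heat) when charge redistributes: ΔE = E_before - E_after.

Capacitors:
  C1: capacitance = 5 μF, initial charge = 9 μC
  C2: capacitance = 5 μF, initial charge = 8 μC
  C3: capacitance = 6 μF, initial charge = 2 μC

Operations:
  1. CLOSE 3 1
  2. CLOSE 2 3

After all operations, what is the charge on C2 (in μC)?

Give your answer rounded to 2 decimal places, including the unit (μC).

Answer: 6.36 μC

Derivation:
Initial: C1(5μF, Q=9μC, V=1.80V), C2(5μF, Q=8μC, V=1.60V), C3(6μF, Q=2μC, V=0.33V)
Op 1: CLOSE 3-1: Q_total=11.00, C_total=11.00, V=1.00; Q3=6.00, Q1=5.00; dissipated=2.933
Op 2: CLOSE 2-3: Q_total=14.00, C_total=11.00, V=1.27; Q2=6.36, Q3=7.64; dissipated=0.491
Final charges: Q1=5.00, Q2=6.36, Q3=7.64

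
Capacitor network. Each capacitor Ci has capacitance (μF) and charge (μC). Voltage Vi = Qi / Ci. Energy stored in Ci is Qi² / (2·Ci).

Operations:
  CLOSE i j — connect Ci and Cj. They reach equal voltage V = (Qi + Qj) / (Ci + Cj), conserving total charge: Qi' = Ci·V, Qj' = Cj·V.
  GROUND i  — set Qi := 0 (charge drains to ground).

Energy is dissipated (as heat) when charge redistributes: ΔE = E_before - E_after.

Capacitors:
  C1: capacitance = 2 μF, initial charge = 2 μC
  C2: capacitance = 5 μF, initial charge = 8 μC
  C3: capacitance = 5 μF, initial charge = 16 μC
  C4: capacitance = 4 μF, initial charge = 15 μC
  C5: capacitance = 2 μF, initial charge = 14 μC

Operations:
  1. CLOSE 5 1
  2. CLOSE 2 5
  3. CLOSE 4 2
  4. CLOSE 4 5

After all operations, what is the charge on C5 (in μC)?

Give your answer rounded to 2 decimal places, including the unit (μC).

Answer: 5.44 μC

Derivation:
Initial: C1(2μF, Q=2μC, V=1.00V), C2(5μF, Q=8μC, V=1.60V), C3(5μF, Q=16μC, V=3.20V), C4(4μF, Q=15μC, V=3.75V), C5(2μF, Q=14μC, V=7.00V)
Op 1: CLOSE 5-1: Q_total=16.00, C_total=4.00, V=4.00; Q5=8.00, Q1=8.00; dissipated=18.000
Op 2: CLOSE 2-5: Q_total=16.00, C_total=7.00, V=2.29; Q2=11.43, Q5=4.57; dissipated=4.114
Op 3: CLOSE 4-2: Q_total=26.43, C_total=9.00, V=2.94; Q4=11.75, Q2=14.68; dissipated=2.382
Op 4: CLOSE 4-5: Q_total=16.32, C_total=6.00, V=2.72; Q4=10.88, Q5=5.44; dissipated=0.282
Final charges: Q1=8.00, Q2=14.68, Q3=16.00, Q4=10.88, Q5=5.44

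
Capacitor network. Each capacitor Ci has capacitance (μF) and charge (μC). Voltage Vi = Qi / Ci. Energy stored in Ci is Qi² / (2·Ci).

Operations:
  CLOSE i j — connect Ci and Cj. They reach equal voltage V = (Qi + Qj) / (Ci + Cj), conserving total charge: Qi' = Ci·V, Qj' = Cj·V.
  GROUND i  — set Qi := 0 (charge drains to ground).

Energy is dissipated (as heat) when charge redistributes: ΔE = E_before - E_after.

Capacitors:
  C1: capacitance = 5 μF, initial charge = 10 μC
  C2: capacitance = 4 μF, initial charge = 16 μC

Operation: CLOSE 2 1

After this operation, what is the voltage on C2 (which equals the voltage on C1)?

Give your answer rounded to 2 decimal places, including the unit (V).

Answer: 2.89 V

Derivation:
Initial: C1(5μF, Q=10μC, V=2.00V), C2(4μF, Q=16μC, V=4.00V)
Op 1: CLOSE 2-1: Q_total=26.00, C_total=9.00, V=2.89; Q2=11.56, Q1=14.44; dissipated=4.444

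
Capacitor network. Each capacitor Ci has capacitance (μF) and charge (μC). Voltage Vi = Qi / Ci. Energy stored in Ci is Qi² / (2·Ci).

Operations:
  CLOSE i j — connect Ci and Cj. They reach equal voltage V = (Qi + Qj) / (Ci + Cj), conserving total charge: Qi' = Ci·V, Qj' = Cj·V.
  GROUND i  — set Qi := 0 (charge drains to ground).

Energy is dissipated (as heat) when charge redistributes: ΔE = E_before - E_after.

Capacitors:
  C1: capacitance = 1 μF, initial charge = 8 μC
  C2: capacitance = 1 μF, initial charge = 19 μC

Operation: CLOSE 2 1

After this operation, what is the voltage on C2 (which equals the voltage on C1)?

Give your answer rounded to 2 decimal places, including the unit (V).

Initial: C1(1μF, Q=8μC, V=8.00V), C2(1μF, Q=19μC, V=19.00V)
Op 1: CLOSE 2-1: Q_total=27.00, C_total=2.00, V=13.50; Q2=13.50, Q1=13.50; dissipated=30.250

Answer: 13.50 V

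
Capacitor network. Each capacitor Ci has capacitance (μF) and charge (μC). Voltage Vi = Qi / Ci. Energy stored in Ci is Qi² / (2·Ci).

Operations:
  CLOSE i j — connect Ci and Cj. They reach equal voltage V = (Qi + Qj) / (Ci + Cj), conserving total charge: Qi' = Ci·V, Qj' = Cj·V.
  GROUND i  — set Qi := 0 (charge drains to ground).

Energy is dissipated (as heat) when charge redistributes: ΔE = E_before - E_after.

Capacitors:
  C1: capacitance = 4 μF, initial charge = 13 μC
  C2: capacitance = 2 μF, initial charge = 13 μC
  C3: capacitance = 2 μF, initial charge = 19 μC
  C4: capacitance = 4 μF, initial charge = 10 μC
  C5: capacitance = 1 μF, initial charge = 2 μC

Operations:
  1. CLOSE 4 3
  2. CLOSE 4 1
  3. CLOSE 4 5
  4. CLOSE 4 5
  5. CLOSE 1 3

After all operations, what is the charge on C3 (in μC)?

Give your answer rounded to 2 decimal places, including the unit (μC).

Answer: 8.61 μC

Derivation:
Initial: C1(4μF, Q=13μC, V=3.25V), C2(2μF, Q=13μC, V=6.50V), C3(2μF, Q=19μC, V=9.50V), C4(4μF, Q=10μC, V=2.50V), C5(1μF, Q=2μC, V=2.00V)
Op 1: CLOSE 4-3: Q_total=29.00, C_total=6.00, V=4.83; Q4=19.33, Q3=9.67; dissipated=32.667
Op 2: CLOSE 4-1: Q_total=32.33, C_total=8.00, V=4.04; Q4=16.17, Q1=16.17; dissipated=2.507
Op 3: CLOSE 4-5: Q_total=18.17, C_total=5.00, V=3.63; Q4=14.53, Q5=3.63; dissipated=1.667
Op 4: CLOSE 4-5: Q_total=18.17, C_total=5.00, V=3.63; Q4=14.53, Q5=3.63; dissipated=0.000
Op 5: CLOSE 1-3: Q_total=25.83, C_total=6.00, V=4.31; Q1=17.22, Q3=8.61; dissipated=0.418
Final charges: Q1=17.22, Q2=13.00, Q3=8.61, Q4=14.53, Q5=3.63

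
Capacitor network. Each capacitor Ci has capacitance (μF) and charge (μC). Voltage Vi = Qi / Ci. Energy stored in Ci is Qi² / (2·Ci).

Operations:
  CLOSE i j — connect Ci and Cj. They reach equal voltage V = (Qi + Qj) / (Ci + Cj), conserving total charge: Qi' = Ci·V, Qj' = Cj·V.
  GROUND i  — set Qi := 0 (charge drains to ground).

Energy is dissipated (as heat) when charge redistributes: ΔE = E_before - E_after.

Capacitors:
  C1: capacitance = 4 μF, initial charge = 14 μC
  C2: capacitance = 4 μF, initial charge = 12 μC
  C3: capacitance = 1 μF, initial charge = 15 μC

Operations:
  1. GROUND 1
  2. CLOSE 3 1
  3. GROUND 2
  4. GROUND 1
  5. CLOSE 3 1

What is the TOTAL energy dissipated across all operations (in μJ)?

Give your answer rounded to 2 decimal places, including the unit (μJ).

Initial: C1(4μF, Q=14μC, V=3.50V), C2(4μF, Q=12μC, V=3.00V), C3(1μF, Q=15μC, V=15.00V)
Op 1: GROUND 1: Q1=0; energy lost=24.500
Op 2: CLOSE 3-1: Q_total=15.00, C_total=5.00, V=3.00; Q3=3.00, Q1=12.00; dissipated=90.000
Op 3: GROUND 2: Q2=0; energy lost=18.000
Op 4: GROUND 1: Q1=0; energy lost=18.000
Op 5: CLOSE 3-1: Q_total=3.00, C_total=5.00, V=0.60; Q3=0.60, Q1=2.40; dissipated=3.600
Total dissipated: 154.100 μJ

Answer: 154.10 μJ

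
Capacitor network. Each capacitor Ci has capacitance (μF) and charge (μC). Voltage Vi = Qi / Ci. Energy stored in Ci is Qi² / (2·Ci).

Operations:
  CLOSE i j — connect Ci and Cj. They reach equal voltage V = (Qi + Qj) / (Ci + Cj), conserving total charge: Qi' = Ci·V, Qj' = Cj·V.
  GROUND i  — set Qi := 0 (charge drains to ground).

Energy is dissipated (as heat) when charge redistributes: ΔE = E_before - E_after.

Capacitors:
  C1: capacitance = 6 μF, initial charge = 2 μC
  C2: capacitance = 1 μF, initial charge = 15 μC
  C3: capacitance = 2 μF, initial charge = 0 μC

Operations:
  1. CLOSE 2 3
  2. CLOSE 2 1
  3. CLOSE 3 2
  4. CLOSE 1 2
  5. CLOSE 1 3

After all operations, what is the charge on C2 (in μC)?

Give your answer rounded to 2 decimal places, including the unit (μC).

Answer: 1.38 μC

Derivation:
Initial: C1(6μF, Q=2μC, V=0.33V), C2(1μF, Q=15μC, V=15.00V), C3(2μF, Q=0μC, V=0.00V)
Op 1: CLOSE 2-3: Q_total=15.00, C_total=3.00, V=5.00; Q2=5.00, Q3=10.00; dissipated=75.000
Op 2: CLOSE 2-1: Q_total=7.00, C_total=7.00, V=1.00; Q2=1.00, Q1=6.00; dissipated=9.333
Op 3: CLOSE 3-2: Q_total=11.00, C_total=3.00, V=3.67; Q3=7.33, Q2=3.67; dissipated=5.333
Op 4: CLOSE 1-2: Q_total=9.67, C_total=7.00, V=1.38; Q1=8.29, Q2=1.38; dissipated=3.048
Op 5: CLOSE 1-3: Q_total=15.62, C_total=8.00, V=1.95; Q1=11.71, Q3=3.90; dissipated=3.918
Final charges: Q1=11.71, Q2=1.38, Q3=3.90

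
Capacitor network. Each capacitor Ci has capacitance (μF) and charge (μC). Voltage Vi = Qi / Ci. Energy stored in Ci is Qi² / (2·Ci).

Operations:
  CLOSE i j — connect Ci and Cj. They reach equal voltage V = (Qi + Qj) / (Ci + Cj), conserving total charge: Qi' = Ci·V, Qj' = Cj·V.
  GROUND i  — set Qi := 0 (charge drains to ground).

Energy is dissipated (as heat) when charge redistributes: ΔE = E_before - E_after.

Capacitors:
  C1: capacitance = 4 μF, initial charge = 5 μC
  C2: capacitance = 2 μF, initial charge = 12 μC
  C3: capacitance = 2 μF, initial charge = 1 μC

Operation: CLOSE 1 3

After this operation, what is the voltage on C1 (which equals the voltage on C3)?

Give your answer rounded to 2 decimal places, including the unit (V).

Initial: C1(4μF, Q=5μC, V=1.25V), C2(2μF, Q=12μC, V=6.00V), C3(2μF, Q=1μC, V=0.50V)
Op 1: CLOSE 1-3: Q_total=6.00, C_total=6.00, V=1.00; Q1=4.00, Q3=2.00; dissipated=0.375

Answer: 1.00 V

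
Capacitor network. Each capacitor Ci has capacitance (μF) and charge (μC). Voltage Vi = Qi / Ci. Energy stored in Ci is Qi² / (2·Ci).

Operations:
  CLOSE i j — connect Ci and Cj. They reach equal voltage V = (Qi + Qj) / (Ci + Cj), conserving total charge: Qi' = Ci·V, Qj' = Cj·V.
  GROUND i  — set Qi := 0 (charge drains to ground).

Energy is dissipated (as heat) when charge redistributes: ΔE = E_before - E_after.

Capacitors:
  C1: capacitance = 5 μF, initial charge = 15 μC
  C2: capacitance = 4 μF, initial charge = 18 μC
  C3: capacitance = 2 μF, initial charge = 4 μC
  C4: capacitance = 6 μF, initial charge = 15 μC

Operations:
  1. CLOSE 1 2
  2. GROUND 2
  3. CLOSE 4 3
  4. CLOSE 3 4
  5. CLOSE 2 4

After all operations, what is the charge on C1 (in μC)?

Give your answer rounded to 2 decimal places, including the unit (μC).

Answer: 18.33 μC

Derivation:
Initial: C1(5μF, Q=15μC, V=3.00V), C2(4μF, Q=18μC, V=4.50V), C3(2μF, Q=4μC, V=2.00V), C4(6μF, Q=15μC, V=2.50V)
Op 1: CLOSE 1-2: Q_total=33.00, C_total=9.00, V=3.67; Q1=18.33, Q2=14.67; dissipated=2.500
Op 2: GROUND 2: Q2=0; energy lost=26.889
Op 3: CLOSE 4-3: Q_total=19.00, C_total=8.00, V=2.38; Q4=14.25, Q3=4.75; dissipated=0.188
Op 4: CLOSE 3-4: Q_total=19.00, C_total=8.00, V=2.38; Q3=4.75, Q4=14.25; dissipated=0.000
Op 5: CLOSE 2-4: Q_total=14.25, C_total=10.00, V=1.43; Q2=5.70, Q4=8.55; dissipated=6.769
Final charges: Q1=18.33, Q2=5.70, Q3=4.75, Q4=8.55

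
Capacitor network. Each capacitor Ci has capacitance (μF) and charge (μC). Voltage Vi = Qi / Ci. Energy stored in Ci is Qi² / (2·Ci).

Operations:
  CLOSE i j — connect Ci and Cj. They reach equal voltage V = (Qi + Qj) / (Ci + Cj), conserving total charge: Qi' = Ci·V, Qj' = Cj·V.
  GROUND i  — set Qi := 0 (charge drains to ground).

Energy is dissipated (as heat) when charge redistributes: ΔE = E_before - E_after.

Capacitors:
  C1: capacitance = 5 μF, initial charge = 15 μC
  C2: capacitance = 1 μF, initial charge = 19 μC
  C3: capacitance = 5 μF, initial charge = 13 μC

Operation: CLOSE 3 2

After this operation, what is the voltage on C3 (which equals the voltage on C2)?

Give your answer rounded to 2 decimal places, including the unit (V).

Answer: 5.33 V

Derivation:
Initial: C1(5μF, Q=15μC, V=3.00V), C2(1μF, Q=19μC, V=19.00V), C3(5μF, Q=13μC, V=2.60V)
Op 1: CLOSE 3-2: Q_total=32.00, C_total=6.00, V=5.33; Q3=26.67, Q2=5.33; dissipated=112.067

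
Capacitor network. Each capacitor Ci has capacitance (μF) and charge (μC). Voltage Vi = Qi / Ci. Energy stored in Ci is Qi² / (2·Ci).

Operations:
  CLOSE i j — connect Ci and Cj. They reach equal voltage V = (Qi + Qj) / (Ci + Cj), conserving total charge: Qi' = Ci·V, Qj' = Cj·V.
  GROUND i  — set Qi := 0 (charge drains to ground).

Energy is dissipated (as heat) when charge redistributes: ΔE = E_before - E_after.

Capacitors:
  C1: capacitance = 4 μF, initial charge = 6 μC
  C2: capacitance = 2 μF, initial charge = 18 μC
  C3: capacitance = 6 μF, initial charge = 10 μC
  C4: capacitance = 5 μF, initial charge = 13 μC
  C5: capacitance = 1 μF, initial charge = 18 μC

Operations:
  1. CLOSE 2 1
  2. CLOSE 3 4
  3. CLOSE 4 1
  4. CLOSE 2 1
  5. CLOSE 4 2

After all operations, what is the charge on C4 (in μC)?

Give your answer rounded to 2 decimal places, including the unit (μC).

Initial: C1(4μF, Q=6μC, V=1.50V), C2(2μF, Q=18μC, V=9.00V), C3(6μF, Q=10μC, V=1.67V), C4(5μF, Q=13μC, V=2.60V), C5(1μF, Q=18μC, V=18.00V)
Op 1: CLOSE 2-1: Q_total=24.00, C_total=6.00, V=4.00; Q2=8.00, Q1=16.00; dissipated=37.500
Op 2: CLOSE 3-4: Q_total=23.00, C_total=11.00, V=2.09; Q3=12.55, Q4=10.45; dissipated=1.188
Op 3: CLOSE 4-1: Q_total=26.45, C_total=9.00, V=2.94; Q4=14.70, Q1=11.76; dissipated=4.050
Op 4: CLOSE 2-1: Q_total=19.76, C_total=6.00, V=3.29; Q2=6.59, Q1=13.17; dissipated=0.750
Op 5: CLOSE 4-2: Q_total=21.28, C_total=7.00, V=3.04; Q4=15.20, Q2=6.08; dissipated=0.089
Final charges: Q1=13.17, Q2=6.08, Q3=12.55, Q4=15.20, Q5=18.00

Answer: 15.20 μC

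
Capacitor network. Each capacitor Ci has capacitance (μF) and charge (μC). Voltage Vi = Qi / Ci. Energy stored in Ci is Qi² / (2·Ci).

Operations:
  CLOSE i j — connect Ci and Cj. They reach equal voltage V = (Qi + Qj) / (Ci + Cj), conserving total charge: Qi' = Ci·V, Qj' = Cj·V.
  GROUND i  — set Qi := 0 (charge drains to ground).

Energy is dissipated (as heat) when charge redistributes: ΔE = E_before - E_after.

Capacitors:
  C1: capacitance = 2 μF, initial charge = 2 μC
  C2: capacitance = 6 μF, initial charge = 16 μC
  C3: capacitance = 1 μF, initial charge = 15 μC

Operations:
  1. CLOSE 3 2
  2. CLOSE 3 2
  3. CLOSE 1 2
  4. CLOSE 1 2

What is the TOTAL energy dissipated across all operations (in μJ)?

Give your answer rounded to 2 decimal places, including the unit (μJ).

Initial: C1(2μF, Q=2μC, V=1.00V), C2(6μF, Q=16μC, V=2.67V), C3(1μF, Q=15μC, V=15.00V)
Op 1: CLOSE 3-2: Q_total=31.00, C_total=7.00, V=4.43; Q3=4.43, Q2=26.57; dissipated=65.190
Op 2: CLOSE 3-2: Q_total=31.00, C_total=7.00, V=4.43; Q3=4.43, Q2=26.57; dissipated=0.000
Op 3: CLOSE 1-2: Q_total=28.57, C_total=8.00, V=3.57; Q1=7.14, Q2=21.43; dissipated=8.816
Op 4: CLOSE 1-2: Q_total=28.57, C_total=8.00, V=3.57; Q1=7.14, Q2=21.43; dissipated=0.000
Total dissipated: 74.007 μJ

Answer: 74.01 μJ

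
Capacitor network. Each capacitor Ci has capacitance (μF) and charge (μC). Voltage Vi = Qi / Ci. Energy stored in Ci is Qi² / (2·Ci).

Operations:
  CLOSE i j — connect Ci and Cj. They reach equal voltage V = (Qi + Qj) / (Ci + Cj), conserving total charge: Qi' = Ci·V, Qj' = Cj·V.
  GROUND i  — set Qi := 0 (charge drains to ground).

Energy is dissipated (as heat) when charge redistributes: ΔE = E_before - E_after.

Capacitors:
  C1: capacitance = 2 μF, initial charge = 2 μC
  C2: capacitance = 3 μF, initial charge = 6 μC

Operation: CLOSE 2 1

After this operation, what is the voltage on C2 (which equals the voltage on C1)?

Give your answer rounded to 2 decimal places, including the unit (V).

Answer: 1.60 V

Derivation:
Initial: C1(2μF, Q=2μC, V=1.00V), C2(3μF, Q=6μC, V=2.00V)
Op 1: CLOSE 2-1: Q_total=8.00, C_total=5.00, V=1.60; Q2=4.80, Q1=3.20; dissipated=0.600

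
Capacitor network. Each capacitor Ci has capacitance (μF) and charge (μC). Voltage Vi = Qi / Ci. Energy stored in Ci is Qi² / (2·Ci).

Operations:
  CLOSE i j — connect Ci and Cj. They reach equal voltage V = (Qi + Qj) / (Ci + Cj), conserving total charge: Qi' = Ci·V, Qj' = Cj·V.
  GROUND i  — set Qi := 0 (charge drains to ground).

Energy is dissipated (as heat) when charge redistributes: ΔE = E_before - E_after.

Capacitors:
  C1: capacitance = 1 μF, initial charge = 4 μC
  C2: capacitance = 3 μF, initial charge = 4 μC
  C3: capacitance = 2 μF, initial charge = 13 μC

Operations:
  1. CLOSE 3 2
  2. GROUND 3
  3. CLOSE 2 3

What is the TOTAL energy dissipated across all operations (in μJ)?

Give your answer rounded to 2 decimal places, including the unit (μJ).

Initial: C1(1μF, Q=4μC, V=4.00V), C2(3μF, Q=4μC, V=1.33V), C3(2μF, Q=13μC, V=6.50V)
Op 1: CLOSE 3-2: Q_total=17.00, C_total=5.00, V=3.40; Q3=6.80, Q2=10.20; dissipated=16.017
Op 2: GROUND 3: Q3=0; energy lost=11.560
Op 3: CLOSE 2-3: Q_total=10.20, C_total=5.00, V=2.04; Q2=6.12, Q3=4.08; dissipated=6.936
Total dissipated: 34.513 μJ

Answer: 34.51 μJ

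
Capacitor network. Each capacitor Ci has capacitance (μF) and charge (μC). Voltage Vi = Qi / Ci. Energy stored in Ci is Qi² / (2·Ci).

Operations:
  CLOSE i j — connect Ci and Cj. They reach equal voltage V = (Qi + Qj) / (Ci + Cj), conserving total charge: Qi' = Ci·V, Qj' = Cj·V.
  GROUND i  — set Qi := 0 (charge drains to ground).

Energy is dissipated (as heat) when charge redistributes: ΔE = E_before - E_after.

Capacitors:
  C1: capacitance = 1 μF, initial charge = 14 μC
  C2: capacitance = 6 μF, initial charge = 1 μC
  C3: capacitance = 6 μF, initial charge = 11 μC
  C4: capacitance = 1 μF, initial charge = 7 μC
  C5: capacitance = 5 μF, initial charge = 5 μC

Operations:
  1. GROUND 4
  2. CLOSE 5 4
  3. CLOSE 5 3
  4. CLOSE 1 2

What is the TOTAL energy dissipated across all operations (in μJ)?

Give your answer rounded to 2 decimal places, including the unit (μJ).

Answer: 108.29 μJ

Derivation:
Initial: C1(1μF, Q=14μC, V=14.00V), C2(6μF, Q=1μC, V=0.17V), C3(6μF, Q=11μC, V=1.83V), C4(1μF, Q=7μC, V=7.00V), C5(5μF, Q=5μC, V=1.00V)
Op 1: GROUND 4: Q4=0; energy lost=24.500
Op 2: CLOSE 5-4: Q_total=5.00, C_total=6.00, V=0.83; Q5=4.17, Q4=0.83; dissipated=0.417
Op 3: CLOSE 5-3: Q_total=15.17, C_total=11.00, V=1.38; Q5=6.89, Q3=8.27; dissipated=1.364
Op 4: CLOSE 1-2: Q_total=15.00, C_total=7.00, V=2.14; Q1=2.14, Q2=12.86; dissipated=82.012
Total dissipated: 108.292 μJ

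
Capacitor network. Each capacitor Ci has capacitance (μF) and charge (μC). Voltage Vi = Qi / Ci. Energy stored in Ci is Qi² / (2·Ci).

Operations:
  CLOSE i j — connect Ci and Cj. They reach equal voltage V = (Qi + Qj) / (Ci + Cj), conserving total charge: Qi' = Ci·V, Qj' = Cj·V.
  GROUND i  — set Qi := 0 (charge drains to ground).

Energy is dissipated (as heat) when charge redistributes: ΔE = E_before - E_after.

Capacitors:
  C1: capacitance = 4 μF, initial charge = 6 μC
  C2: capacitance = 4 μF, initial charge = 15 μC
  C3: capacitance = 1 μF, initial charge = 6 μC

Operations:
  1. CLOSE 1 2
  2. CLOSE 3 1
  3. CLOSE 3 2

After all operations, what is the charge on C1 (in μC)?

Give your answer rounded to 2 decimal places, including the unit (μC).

Answer: 13.20 μC

Derivation:
Initial: C1(4μF, Q=6μC, V=1.50V), C2(4μF, Q=15μC, V=3.75V), C3(1μF, Q=6μC, V=6.00V)
Op 1: CLOSE 1-2: Q_total=21.00, C_total=8.00, V=2.62; Q1=10.50, Q2=10.50; dissipated=5.062
Op 2: CLOSE 3-1: Q_total=16.50, C_total=5.00, V=3.30; Q3=3.30, Q1=13.20; dissipated=4.556
Op 3: CLOSE 3-2: Q_total=13.80, C_total=5.00, V=2.76; Q3=2.76, Q2=11.04; dissipated=0.182
Final charges: Q1=13.20, Q2=11.04, Q3=2.76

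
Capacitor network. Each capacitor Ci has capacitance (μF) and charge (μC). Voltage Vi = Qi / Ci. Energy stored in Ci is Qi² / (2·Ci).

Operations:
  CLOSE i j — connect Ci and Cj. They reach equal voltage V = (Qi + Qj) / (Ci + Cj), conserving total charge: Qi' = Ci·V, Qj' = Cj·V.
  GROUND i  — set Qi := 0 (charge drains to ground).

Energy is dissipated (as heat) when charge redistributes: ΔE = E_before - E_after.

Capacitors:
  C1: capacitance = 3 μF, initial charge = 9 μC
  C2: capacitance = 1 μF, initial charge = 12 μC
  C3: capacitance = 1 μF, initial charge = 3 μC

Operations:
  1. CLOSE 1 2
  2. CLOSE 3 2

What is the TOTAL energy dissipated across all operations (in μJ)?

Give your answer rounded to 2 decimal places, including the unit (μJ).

Answer: 31.64 μJ

Derivation:
Initial: C1(3μF, Q=9μC, V=3.00V), C2(1μF, Q=12μC, V=12.00V), C3(1μF, Q=3μC, V=3.00V)
Op 1: CLOSE 1-2: Q_total=21.00, C_total=4.00, V=5.25; Q1=15.75, Q2=5.25; dissipated=30.375
Op 2: CLOSE 3-2: Q_total=8.25, C_total=2.00, V=4.12; Q3=4.12, Q2=4.12; dissipated=1.266
Total dissipated: 31.641 μJ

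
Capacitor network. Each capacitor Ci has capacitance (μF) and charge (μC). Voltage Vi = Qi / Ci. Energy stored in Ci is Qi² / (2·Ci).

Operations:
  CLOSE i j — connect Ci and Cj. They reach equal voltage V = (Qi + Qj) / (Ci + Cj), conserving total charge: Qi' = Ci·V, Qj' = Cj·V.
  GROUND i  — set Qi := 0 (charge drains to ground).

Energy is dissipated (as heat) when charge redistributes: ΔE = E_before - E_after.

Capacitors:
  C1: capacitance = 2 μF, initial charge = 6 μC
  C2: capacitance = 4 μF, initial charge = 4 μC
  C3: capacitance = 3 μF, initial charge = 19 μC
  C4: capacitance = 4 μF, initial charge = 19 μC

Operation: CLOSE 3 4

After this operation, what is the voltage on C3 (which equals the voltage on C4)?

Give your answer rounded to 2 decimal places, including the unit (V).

Answer: 5.43 V

Derivation:
Initial: C1(2μF, Q=6μC, V=3.00V), C2(4μF, Q=4μC, V=1.00V), C3(3μF, Q=19μC, V=6.33V), C4(4μF, Q=19μC, V=4.75V)
Op 1: CLOSE 3-4: Q_total=38.00, C_total=7.00, V=5.43; Q3=16.29, Q4=21.71; dissipated=2.149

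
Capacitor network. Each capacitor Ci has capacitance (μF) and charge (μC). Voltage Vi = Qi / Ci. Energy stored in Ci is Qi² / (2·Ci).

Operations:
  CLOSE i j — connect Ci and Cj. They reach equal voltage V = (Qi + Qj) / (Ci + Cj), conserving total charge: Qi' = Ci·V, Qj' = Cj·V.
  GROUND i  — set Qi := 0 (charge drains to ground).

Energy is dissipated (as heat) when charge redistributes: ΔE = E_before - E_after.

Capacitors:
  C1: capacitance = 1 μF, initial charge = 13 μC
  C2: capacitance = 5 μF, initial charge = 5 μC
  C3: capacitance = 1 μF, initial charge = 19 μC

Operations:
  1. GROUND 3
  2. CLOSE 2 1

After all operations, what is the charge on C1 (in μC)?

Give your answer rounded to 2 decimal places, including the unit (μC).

Initial: C1(1μF, Q=13μC, V=13.00V), C2(5μF, Q=5μC, V=1.00V), C3(1μF, Q=19μC, V=19.00V)
Op 1: GROUND 3: Q3=0; energy lost=180.500
Op 2: CLOSE 2-1: Q_total=18.00, C_total=6.00, V=3.00; Q2=15.00, Q1=3.00; dissipated=60.000
Final charges: Q1=3.00, Q2=15.00, Q3=0.00

Answer: 3.00 μC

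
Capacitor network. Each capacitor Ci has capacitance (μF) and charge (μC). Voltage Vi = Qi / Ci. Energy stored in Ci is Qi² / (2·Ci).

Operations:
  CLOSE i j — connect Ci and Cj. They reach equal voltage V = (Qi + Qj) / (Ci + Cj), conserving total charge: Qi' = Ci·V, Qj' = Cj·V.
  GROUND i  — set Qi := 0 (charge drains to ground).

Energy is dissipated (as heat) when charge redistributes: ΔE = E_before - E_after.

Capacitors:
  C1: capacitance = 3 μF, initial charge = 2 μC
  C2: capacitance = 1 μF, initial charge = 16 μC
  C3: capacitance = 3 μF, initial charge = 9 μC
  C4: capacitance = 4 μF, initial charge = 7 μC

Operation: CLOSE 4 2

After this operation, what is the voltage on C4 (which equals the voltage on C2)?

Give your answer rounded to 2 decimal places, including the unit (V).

Answer: 4.60 V

Derivation:
Initial: C1(3μF, Q=2μC, V=0.67V), C2(1μF, Q=16μC, V=16.00V), C3(3μF, Q=9μC, V=3.00V), C4(4μF, Q=7μC, V=1.75V)
Op 1: CLOSE 4-2: Q_total=23.00, C_total=5.00, V=4.60; Q4=18.40, Q2=4.60; dissipated=81.225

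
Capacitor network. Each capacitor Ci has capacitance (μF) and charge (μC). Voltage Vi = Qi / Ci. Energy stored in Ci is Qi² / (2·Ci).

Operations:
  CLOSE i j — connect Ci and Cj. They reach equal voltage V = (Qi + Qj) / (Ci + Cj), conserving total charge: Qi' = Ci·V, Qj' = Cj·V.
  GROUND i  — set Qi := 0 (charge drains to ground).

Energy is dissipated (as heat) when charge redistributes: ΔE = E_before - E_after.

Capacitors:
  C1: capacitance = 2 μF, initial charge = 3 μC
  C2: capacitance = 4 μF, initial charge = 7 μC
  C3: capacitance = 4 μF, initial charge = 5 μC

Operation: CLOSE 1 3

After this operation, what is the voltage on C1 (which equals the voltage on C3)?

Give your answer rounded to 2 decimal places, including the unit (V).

Initial: C1(2μF, Q=3μC, V=1.50V), C2(4μF, Q=7μC, V=1.75V), C3(4μF, Q=5μC, V=1.25V)
Op 1: CLOSE 1-3: Q_total=8.00, C_total=6.00, V=1.33; Q1=2.67, Q3=5.33; dissipated=0.042

Answer: 1.33 V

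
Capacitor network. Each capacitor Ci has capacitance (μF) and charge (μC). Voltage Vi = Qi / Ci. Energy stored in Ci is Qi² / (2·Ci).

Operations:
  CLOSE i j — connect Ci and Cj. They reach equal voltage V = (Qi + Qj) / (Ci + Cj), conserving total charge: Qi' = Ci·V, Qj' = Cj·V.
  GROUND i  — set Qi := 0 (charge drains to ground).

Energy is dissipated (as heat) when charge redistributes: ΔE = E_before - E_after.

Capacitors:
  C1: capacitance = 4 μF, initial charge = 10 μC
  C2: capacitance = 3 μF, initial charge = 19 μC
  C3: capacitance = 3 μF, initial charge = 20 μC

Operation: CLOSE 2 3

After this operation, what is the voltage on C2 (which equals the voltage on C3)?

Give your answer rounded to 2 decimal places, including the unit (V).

Answer: 6.50 V

Derivation:
Initial: C1(4μF, Q=10μC, V=2.50V), C2(3μF, Q=19μC, V=6.33V), C3(3μF, Q=20μC, V=6.67V)
Op 1: CLOSE 2-3: Q_total=39.00, C_total=6.00, V=6.50; Q2=19.50, Q3=19.50; dissipated=0.083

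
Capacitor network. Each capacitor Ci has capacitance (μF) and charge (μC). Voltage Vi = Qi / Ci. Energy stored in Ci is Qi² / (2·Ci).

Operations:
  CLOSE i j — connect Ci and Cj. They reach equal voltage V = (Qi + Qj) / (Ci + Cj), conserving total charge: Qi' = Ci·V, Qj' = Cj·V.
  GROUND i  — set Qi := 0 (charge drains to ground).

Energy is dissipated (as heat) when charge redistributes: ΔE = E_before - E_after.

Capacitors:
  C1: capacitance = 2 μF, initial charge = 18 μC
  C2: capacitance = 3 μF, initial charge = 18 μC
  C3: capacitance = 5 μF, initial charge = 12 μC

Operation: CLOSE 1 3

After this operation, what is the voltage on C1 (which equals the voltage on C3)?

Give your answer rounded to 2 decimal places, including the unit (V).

Answer: 4.29 V

Derivation:
Initial: C1(2μF, Q=18μC, V=9.00V), C2(3μF, Q=18μC, V=6.00V), C3(5μF, Q=12μC, V=2.40V)
Op 1: CLOSE 1-3: Q_total=30.00, C_total=7.00, V=4.29; Q1=8.57, Q3=21.43; dissipated=31.114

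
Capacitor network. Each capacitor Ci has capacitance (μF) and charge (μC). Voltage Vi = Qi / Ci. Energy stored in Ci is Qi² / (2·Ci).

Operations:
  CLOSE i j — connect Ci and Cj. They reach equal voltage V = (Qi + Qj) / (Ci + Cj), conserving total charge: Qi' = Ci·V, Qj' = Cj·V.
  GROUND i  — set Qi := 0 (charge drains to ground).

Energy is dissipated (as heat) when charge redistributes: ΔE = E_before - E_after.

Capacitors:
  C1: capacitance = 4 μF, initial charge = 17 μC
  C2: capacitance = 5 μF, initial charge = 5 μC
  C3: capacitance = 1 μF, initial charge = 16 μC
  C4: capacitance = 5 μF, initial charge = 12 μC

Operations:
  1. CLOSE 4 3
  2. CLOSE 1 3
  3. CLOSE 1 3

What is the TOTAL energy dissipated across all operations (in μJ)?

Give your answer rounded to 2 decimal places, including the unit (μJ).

Initial: C1(4μF, Q=17μC, V=4.25V), C2(5μF, Q=5μC, V=1.00V), C3(1μF, Q=16μC, V=16.00V), C4(5μF, Q=12μC, V=2.40V)
Op 1: CLOSE 4-3: Q_total=28.00, C_total=6.00, V=4.67; Q4=23.33, Q3=4.67; dissipated=77.067
Op 2: CLOSE 1-3: Q_total=21.67, C_total=5.00, V=4.33; Q1=17.33, Q3=4.33; dissipated=0.069
Op 3: CLOSE 1-3: Q_total=21.67, C_total=5.00, V=4.33; Q1=17.33, Q3=4.33; dissipated=0.000
Total dissipated: 77.136 μJ

Answer: 77.14 μJ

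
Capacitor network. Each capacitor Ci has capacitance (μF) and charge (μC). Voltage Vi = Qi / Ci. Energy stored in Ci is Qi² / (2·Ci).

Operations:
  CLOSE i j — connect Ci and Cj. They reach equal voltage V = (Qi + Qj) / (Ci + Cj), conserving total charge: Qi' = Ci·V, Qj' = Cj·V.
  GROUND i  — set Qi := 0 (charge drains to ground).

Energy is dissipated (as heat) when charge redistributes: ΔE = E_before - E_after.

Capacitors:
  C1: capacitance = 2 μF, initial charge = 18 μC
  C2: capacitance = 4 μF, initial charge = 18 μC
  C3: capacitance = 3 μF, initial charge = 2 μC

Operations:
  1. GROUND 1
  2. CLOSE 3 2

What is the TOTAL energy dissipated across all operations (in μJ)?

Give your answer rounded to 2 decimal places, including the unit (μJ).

Answer: 93.60 μJ

Derivation:
Initial: C1(2μF, Q=18μC, V=9.00V), C2(4μF, Q=18μC, V=4.50V), C3(3μF, Q=2μC, V=0.67V)
Op 1: GROUND 1: Q1=0; energy lost=81.000
Op 2: CLOSE 3-2: Q_total=20.00, C_total=7.00, V=2.86; Q3=8.57, Q2=11.43; dissipated=12.595
Total dissipated: 93.595 μJ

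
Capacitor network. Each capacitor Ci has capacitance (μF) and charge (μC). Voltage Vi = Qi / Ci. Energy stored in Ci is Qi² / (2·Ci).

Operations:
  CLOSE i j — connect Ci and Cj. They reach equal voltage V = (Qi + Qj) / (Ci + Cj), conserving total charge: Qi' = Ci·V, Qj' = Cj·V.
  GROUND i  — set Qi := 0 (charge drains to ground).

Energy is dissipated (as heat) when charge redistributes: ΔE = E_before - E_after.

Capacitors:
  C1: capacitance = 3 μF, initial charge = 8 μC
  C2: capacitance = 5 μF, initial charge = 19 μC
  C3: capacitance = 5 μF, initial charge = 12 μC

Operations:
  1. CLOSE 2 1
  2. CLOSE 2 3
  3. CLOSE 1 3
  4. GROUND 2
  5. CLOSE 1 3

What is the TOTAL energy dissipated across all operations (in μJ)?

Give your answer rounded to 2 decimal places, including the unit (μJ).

Answer: 23.46 μJ

Derivation:
Initial: C1(3μF, Q=8μC, V=2.67V), C2(5μF, Q=19μC, V=3.80V), C3(5μF, Q=12μC, V=2.40V)
Op 1: CLOSE 2-1: Q_total=27.00, C_total=8.00, V=3.38; Q2=16.88, Q1=10.12; dissipated=1.204
Op 2: CLOSE 2-3: Q_total=28.88, C_total=10.00, V=2.89; Q2=14.44, Q3=14.44; dissipated=1.188
Op 3: CLOSE 1-3: Q_total=24.56, C_total=8.00, V=3.07; Q1=9.21, Q3=15.35; dissipated=0.223
Op 4: GROUND 2: Q2=0; energy lost=20.844
Op 5: CLOSE 1-3: Q_total=24.56, C_total=8.00, V=3.07; Q1=9.21, Q3=15.35; dissipated=0.000
Total dissipated: 23.459 μJ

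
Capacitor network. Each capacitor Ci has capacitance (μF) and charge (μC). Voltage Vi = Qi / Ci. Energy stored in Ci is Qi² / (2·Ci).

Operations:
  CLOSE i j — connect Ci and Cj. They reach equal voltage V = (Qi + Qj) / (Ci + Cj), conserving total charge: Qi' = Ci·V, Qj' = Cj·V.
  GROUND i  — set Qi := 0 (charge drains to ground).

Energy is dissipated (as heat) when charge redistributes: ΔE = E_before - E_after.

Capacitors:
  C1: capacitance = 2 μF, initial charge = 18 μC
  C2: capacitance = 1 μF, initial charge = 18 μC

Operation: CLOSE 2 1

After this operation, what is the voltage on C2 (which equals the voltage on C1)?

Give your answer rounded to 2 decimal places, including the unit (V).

Answer: 12.00 V

Derivation:
Initial: C1(2μF, Q=18μC, V=9.00V), C2(1μF, Q=18μC, V=18.00V)
Op 1: CLOSE 2-1: Q_total=36.00, C_total=3.00, V=12.00; Q2=12.00, Q1=24.00; dissipated=27.000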